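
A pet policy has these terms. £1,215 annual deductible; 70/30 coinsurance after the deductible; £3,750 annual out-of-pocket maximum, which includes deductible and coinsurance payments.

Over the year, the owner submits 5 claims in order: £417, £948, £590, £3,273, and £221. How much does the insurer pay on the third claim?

£413

#1 (£417): all of it applies to the deductible. Owner owes £417 (running OOP £417). Plan pays £417 − £417 = £0.
#2 (£948): £798 to deductible, leaving £150; owner's 30% is £45. Owner pays £843; OOP now £1,260. Insurer: £948 − £843 = £105.
#3 (£590): deductible met; 30% of £590 = £177. Owner pays £177; OOP now £1,437. Insurer: £590 − £177 = £413.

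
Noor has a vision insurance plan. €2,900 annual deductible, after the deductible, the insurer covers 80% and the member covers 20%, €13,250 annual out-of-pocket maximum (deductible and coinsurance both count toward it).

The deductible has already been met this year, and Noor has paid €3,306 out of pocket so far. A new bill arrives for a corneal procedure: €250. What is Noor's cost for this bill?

The deductible is already satisfied, so the full bill goes to coinsurance.
20% of €250 = €50 falls to the member.
Total out-of-pocket so far would be €3,306 + €50 = €3,356, below the €13,250 cap — no reduction.

€50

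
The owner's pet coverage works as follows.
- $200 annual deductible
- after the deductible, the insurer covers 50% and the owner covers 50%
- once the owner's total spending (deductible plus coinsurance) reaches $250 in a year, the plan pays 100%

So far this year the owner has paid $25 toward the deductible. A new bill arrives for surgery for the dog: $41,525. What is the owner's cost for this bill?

$25 of the $200 deductible is already met, leaving $175.
After the $175 deductible portion, $41,525 − $175 = $41,350 is subject to coinsurance.
Owner's 50% share of $41,350 is $20,675.
Owner responsibility before any cap: $175 + $20,675 = $20,850.
Adding $20,850 to the $25 already spent would give $20,875, which exceeds the $250 cap; the owner pays just $250 − $25 = $225.

$225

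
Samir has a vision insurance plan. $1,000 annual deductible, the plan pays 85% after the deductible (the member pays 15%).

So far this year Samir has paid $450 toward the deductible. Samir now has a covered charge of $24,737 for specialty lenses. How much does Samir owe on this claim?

$4,178.05

Deductible still to meet: $1,000 − $450 = $550.
That leaves $24,737 − $550 = $24,187 for coinsurance.
15% of $24,187 = $3,628.05 falls to the member.
Member responsibility: $550 + $3,628.05 = $4,178.05.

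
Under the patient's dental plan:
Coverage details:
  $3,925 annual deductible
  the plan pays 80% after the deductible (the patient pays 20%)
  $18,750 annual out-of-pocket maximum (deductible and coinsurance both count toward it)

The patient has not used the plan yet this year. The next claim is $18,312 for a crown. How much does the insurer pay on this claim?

Deductible not yet touched, so the first $3,925 of the bill goes to the deductible.
After the $3,925 deductible portion, $18,312 − $3,925 = $14,387 is subject to coinsurance.
Patient's 20% share of $14,387 is $2,877.40.
Patient responsibility before any cap: $3,925 + $2,877.40 = $6,802.40.
Year-to-date out-of-pocket becomes $0 + $6,802.40 = $6,802.40, still under the $18,750 maximum, so no cap applies.
The insurer covers the remainder: $18,312 − $6,802.40 = $11,509.60.

$11,509.60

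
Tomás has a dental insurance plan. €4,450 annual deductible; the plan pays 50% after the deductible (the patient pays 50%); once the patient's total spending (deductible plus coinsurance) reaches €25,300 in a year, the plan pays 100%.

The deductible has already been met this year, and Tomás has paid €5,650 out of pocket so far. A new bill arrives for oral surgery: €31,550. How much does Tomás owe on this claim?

€15,775

The deductible is already satisfied, so the full bill goes to coinsurance.
Coinsurance: €31,550 × 50% = €15,775.
Total out-of-pocket so far would be €5,650 + €15,775 = €21,425, below the €25,300 cap — no reduction.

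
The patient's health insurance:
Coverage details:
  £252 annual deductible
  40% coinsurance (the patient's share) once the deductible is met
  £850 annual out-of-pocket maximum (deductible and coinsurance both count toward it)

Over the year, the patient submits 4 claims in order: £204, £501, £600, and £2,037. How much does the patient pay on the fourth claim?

Claim 1 — £204: entire amount goes to the deductible. Patient owes £204 (running OOP £204).
Claim 2 — £501: £48 finishes the deductible; £453 goes to coinsurance; patient's 40% is £181.20. Patient owes £229.20 (running OOP £433.20).
Claim 3 — £600: deductible already satisfied, so patient's share is 40% × £600 = £240. Cost to patient: £240. OOP to date £673.20.
Claim 4 — £2,037: deductible met; 40% of £2,037 = £814.80. OOP would hit £1,488 > £850, so the cap limits the patient to £850 − £673.20 = £176.80.

£176.80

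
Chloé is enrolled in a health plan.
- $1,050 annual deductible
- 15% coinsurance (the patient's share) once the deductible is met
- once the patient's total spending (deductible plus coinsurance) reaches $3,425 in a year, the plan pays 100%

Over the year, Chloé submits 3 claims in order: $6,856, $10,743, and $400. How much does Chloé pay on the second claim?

$1,504.10

Claim 1 — $6,856: deductible takes $1,050, $5,806 remains; patient's 15% is $870.90. Patient pays $1,920.90; OOP now $1,920.90.
Claim 2 — $10,743: 15% coinsurance on $10,743 = $1,611.45. Adding that to $1,920.90 gives $3,532.35, past the $3,425 cap; patient pays only $3,425 − $1,920.90 = $1,504.10.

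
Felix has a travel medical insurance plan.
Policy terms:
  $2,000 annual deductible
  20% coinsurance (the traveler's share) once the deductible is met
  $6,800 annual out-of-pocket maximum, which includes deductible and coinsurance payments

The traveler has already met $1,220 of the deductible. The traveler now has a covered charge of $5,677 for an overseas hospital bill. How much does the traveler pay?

Deductible still to meet: $2,000 − $1,220 = $780.
After the $780 deductible portion, $5,677 − $780 = $4,897 is subject to coinsurance.
20% of $4,897 = $979.40 falls to the traveler.
Traveler responsibility before any cap: $780 + $979.40 = $1,759.40.
Cumulative spending $1,220 + $1,759.40 = $2,979.40 stays under the $6,800 maximum.

$1,759.40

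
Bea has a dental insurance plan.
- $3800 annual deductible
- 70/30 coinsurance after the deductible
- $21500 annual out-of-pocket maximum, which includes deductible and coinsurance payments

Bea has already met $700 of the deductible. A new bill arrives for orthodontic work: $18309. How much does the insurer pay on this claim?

$700 of the $3800 deductible is already met, leaving $3100.
After the $3100 deductible portion, $18309 − $3100 = $15209 is subject to coinsurance.
Patient's 30% share of $15209 is $4562.70.
So the patient owes $3100 + $4562.70 = $7662.70 before any cap.
Total out-of-pocket so far would be $700 + $7662.70 = $8362.70, below the $21500 cap — no reduction.
Insurer pays the balance: $18309 − $7662.70 = $10646.30.

$10646.30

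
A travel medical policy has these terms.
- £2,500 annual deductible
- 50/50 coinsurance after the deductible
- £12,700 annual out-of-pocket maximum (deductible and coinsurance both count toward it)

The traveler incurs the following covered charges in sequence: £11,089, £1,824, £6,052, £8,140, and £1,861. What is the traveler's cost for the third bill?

Claim 1 — £11,089: £2,500 finishes the deductible; £8,589 goes to coinsurance; coinsurance £8,589 × 50% = £4,294.50. Traveler pays £6,794.50; OOP now £6,794.50.
Claim 2 — £1,824: deductible met; 50% of £1,824 = £912. Cost to traveler: £912. OOP to date £7,706.50.
Claim 3 — £6,052: 50% coinsurance on £6,052 = £3,026. Traveler owes £3,026 (running OOP £10,732.50).

£3,026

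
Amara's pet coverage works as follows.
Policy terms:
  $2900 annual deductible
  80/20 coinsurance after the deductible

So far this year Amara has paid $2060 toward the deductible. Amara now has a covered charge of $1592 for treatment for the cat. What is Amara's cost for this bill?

Deductible still to meet: $2900 − $2060 = $840.
That leaves $1592 − $840 = $752 for coinsurance.
Owner's 20% share of $752 is $150.40.
So the owner owes $840 + $150.40 = $990.40.

$990.40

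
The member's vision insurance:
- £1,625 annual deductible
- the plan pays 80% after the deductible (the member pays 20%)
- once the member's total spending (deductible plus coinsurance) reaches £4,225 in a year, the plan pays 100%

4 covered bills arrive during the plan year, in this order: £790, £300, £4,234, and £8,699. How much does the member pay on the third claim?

Claim 1 (£790): fully absorbed by the deductible. Cost to member: £790. OOP to date £790.
Claim 2 (£300): entire amount goes to the deductible. Cost to member: £300. OOP to date £1,090.
Claim 3 (£4,234): £535 finishes the deductible; £3,699 goes to coinsurance; coinsurance £3,699 × 20% = £739.80. Member pays £1,274.80; OOP now £2,364.80.

£1,274.80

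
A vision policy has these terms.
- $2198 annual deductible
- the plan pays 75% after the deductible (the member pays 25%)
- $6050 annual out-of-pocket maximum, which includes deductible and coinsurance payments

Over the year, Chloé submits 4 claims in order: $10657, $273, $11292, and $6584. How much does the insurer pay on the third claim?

$9623

Claim 1 ($10657): deductible takes $2198, $8459 remains; 25% of $8459 = $2114.75. Member owes $4312.75 (running OOP $4312.75). Insurer: $10657 − $4312.75 = $6344.25.
Claim 2 ($273): deductible already satisfied, so member's share is 25% × $273 = $68.25. Cost to member: $68.25. OOP to date $4381. Insurer: $273 − $68.25 = $204.75.
Claim 3 ($11292): 25% coinsurance on $11292 = $2823. Adding that to $4381 gives $7204, past the $6050 cap; member pays only $6050 − $4381 = $1669. Plan pays $11292 − $1669 = $9623.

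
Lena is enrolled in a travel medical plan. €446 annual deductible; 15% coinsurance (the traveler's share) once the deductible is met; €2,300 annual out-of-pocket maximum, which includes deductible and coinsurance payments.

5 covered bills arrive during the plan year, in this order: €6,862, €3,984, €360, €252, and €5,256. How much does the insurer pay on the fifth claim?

€5,053.80

Bill 1, €6,862: €446 finishes the deductible; €6,416 goes to coinsurance; coinsurance €6,416 × 15% = €962.40. Traveler owes €1,408.40 (running OOP €1,408.40). Insurer: €6,862 − €1,408.40 = €5,453.60.
Bill 2, €3,984: deductible already satisfied, so traveler's share is 15% × €3,984 = €597.60. Traveler pays €597.60; OOP now €2,006. Plan pays €3,984 − €597.60 = €3,386.40.
Bill 3, €360: deductible met; 15% of €360 = €54. Traveler owes €54 (running OOP €2,060). Insurer: €360 − €54 = €306.
Bill 4, €252: 15% coinsurance on €252 = €37.80. Cost to traveler: €37.80. OOP to date €2,097.80. Plan pays €252 − €37.80 = €214.20.
Bill 5, €5,256: deductible already satisfied, so traveler's share is 15% × €5,256 = €788.40. OOP would hit €2,886.20 > €2,300, so the cap limits the traveler to €2,300 − €2,097.80 = €202.20. Insurer: €5,256 − €202.20 = €5,053.80.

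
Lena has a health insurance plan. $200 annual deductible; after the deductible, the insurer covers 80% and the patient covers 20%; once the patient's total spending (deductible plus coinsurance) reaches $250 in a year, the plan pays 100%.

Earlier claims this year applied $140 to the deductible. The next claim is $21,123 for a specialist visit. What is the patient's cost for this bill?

$110

Deductible still to meet: $200 − $140 = $60.
The remaining $21,063 (= $21,123 − $60) moves to coinsurance.
20% of $21,063 = $4,212.60 falls to the patient.
Patient responsibility before any cap: $60 + $4,212.60 = $4,272.60.
That would bring total out-of-pocket to $4,412.60, past the $250 cap. The patient is capped at $250 − $140 = $110 on this claim.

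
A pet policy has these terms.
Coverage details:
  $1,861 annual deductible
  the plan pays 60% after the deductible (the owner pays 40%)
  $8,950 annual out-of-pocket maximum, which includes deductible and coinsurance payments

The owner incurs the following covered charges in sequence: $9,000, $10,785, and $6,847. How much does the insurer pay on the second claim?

$6,551.60

#1 ($9,000): $1,861 to deductible, leaving $7,139; owner's 40% is $2,855.60. Cost to owner: $4,716.60. OOP to date $4,716.60. Plan pays $9,000 − $4,716.60 = $4,283.40.
#2 ($10,785): 40% coinsurance on $10,785 = $4,314. Adding that to $4,716.60 gives $9,030.60, past the $8,950 cap; owner pays only $8,950 − $4,716.60 = $4,233.40. Plan pays $10,785 − $4,233.40 = $6,551.60.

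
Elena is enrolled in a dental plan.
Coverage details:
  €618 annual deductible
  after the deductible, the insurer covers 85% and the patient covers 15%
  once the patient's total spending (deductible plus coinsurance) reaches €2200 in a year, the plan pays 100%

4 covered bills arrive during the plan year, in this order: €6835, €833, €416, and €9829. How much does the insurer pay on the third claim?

€353.60

Claim 1 — €6835: deductible takes €618, €6217 remains; coinsurance €6217 × 15% = €932.55. Patient owes €1550.55 (running OOP €1550.55). Plan pays €6835 − €1550.55 = €5284.45.
Claim 2 — €833: deductible already satisfied, so patient's share is 15% × €833 = €124.95. Patient pays €124.95; OOP now €1675.50. Insurer: €833 − €124.95 = €708.05.
Claim 3 — €416: 15% coinsurance on €416 = €62.40. Cost to patient: €62.40. OOP to date €1737.90. Plan pays €416 − €62.40 = €353.60.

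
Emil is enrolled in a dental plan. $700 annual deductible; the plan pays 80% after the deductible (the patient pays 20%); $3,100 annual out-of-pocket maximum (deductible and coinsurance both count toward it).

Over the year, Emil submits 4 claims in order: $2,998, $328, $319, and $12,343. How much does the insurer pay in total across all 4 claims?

$12,888

#1 ($2,998): $700 finishes the deductible; $2,298 goes to coinsurance; coinsurance $2,298 × 20% = $459.60. Patient pays $1,159.60; OOP now $1,159.60. Insurer: $2,998 − $1,159.60 = $1,838.40.
#2 ($328): deductible met; 20% of $328 = $65.60. Patient owes $65.60 (running OOP $1,225.20). Insurer: $328 − $65.60 = $262.40.
#3 ($319): 20% coinsurance on $319 = $63.80. Patient pays $63.80; OOP now $1,289. Insurer: $319 − $63.80 = $255.20.
#4 ($12,343): deductible already satisfied, so patient's share is 20% × $12,343 = $2,468.60. Adding that to $1,289 gives $3,757.60, past the $3,100 cap; patient pays only $3,100 − $1,289 = $1,811. Plan pays $12,343 − $1,811 = $10,532.
Insurer total: $1,838.40 + $262.40 + $255.20 + $10,532 = $12,888.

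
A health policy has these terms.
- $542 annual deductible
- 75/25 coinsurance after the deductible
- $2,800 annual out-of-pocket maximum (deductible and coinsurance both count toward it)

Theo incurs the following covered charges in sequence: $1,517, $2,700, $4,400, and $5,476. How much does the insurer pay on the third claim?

$3,300

Claim 1 — $1,517: $542 to deductible, leaving $975; patient's 25% is $243.75. Patient pays $785.75; OOP now $785.75. Plan pays $1,517 − $785.75 = $731.25.
Claim 2 — $2,700: deductible met; 25% of $2,700 = $675. Cost to patient: $675. OOP to date $1,460.75. Plan pays $2,700 − $675 = $2,025.
Claim 3 — $4,400: deductible met; 25% of $4,400 = $1,100. Patient pays $1,100; OOP now $2,560.75. Plan pays $4,400 − $1,100 = $3,300.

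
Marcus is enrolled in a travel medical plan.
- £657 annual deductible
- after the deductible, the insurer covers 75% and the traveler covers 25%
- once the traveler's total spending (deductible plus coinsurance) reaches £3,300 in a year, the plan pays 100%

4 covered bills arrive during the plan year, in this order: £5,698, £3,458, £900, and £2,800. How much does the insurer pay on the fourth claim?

£2,506.75

Bill 1, £5,698: £657 finishes the deductible; £5,041 goes to coinsurance; traveler's 25% is £1,260.25. Cost to traveler: £1,917.25. OOP to date £1,917.25. Insurer: £5,698 − £1,917.25 = £3,780.75.
Bill 2, £3,458: deductible already satisfied, so traveler's share is 25% × £3,458 = £864.50. Traveler owes £864.50 (running OOP £2,781.75). Insurer: £3,458 − £864.50 = £2,593.50.
Bill 3, £900: 25% coinsurance on £900 = £225. Cost to traveler: £225. OOP to date £3,006.75. Plan pays £900 − £225 = £675.
Bill 4, £2,800: 25% coinsurance on £2,800 = £700. OOP would hit £3,706.75 > £3,300, so the cap limits the traveler to £3,300 − £3,006.75 = £293.25. Plan pays £2,800 − £293.25 = £2,506.75.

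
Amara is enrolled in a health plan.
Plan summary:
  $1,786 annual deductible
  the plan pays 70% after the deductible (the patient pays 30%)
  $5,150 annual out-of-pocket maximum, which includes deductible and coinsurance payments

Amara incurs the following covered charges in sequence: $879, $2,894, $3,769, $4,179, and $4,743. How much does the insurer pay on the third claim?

$2,638.30

Claim 1 — $879: fully absorbed by the deductible. Patient owes $879 (running OOP $879). Insurer: $879 − $879 = $0.
Claim 2 — $2,894: $907 finishes the deductible; $1,987 goes to coinsurance; patient's 30% is $596.10. Patient owes $1,503.10 (running OOP $2,382.10). Plan pays $2,894 − $1,503.10 = $1,390.90.
Claim 3 — $3,769: 30% coinsurance on $3,769 = $1,130.70. Patient owes $1,130.70 (running OOP $3,512.80). Plan pays $3,769 − $1,130.70 = $2,638.30.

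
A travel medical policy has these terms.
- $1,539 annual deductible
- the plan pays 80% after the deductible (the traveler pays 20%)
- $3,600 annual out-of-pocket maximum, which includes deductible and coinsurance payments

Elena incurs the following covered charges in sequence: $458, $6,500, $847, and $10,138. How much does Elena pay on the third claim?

Bill 1, $458: fully absorbed by the deductible. Traveler owes $458 (running OOP $458).
Bill 2, $6,500: $1,081 finishes the deductible; $5,419 goes to coinsurance; coinsurance $5,419 × 20% = $1,083.80. Cost to traveler: $2,164.80. OOP to date $2,622.80.
Bill 3, $847: deductible met; 20% of $847 = $169.40. Traveler owes $169.40 (running OOP $2,792.20).

$169.40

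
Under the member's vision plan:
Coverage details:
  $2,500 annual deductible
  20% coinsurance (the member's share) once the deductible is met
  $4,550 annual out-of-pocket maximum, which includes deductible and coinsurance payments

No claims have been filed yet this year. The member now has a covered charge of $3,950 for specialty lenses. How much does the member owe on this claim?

The full $2,500 deductible is still open; $2,500 of this bill applies to it.
That leaves $3,950 − $2,500 = $1,450 for coinsurance.
Member's 20% share of $1,450 is $290.
So the member owes $2,500 + $290 = $2,790 before any cap.
Year-to-date out-of-pocket becomes $0 + $2,790 = $2,790, still under the $4,550 maximum, so no cap applies.

$2,790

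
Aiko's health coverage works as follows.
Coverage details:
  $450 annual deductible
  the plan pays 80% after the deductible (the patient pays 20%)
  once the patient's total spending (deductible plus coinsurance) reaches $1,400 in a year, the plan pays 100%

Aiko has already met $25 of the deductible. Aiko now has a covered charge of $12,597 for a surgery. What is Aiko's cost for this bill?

Remaining deductible: $450 − $25 = $425.
The remaining $12,172 (= $12,597 − $425) moves to coinsurance.
Patient's 20% share of $12,172 is $2,434.40.
Patient responsibility before any cap: $425 + $2,434.40 = $2,859.40.
Year-to-date out-of-pocket would reach $25 + $2,859.40 = $2,884.40, above the $1,400 maximum, so the patient pays only $1,400 − $25 = $1,375.

$1,375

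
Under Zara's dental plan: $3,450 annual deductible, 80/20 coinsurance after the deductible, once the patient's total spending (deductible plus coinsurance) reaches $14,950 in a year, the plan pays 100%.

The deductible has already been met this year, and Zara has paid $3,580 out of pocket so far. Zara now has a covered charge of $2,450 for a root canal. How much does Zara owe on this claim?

$490

The deductible is already satisfied, so the full bill goes to coinsurance.
Coinsurance: $2,450 × 20% = $490.
Year-to-date out-of-pocket becomes $3,580 + $490 = $4,070, still under the $14,950 maximum, so no cap applies.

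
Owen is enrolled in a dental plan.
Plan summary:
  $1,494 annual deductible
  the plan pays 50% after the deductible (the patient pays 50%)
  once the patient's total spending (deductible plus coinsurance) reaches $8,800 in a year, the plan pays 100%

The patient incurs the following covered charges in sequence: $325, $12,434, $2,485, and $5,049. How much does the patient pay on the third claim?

Claim 1 — $325: fully absorbed by the deductible. Patient pays $325; OOP now $325.
Claim 2 — $12,434: deductible takes $1,169, $11,265 remains; 50% of $11,265 = $5,632.50. Patient owes $6,801.50 (running OOP $7,126.50).
Claim 3 — $2,485: 50% coinsurance on $2,485 = $1,242.50. Cost to patient: $1,242.50. OOP to date $8,369.

$1,242.50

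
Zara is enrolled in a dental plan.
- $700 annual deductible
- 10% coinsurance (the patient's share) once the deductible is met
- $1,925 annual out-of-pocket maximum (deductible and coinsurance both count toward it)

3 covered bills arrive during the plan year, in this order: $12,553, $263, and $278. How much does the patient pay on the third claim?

#1 ($12,553): $700 finishes the deductible; $11,853 goes to coinsurance; 10% of $11,853 = $1,185.30. Cost to patient: $1,885.30. OOP to date $1,885.30.
#2 ($263): deductible met; 10% of $263 = $26.30. Patient pays $26.30; OOP now $1,911.60.
#3 ($278): deductible met; 10% of $278 = $27.80. That would push OOP to $1,939.40, over the $1,925 cap, so patient pays $1,925 − $1,911.60 = $13.40.

$13.40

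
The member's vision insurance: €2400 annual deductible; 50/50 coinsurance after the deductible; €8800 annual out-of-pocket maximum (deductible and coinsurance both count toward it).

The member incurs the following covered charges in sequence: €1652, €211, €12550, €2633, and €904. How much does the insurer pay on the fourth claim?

Claim 1 (€1652): entire amount goes to the deductible. Member owes €1652 (running OOP €1652). Insurer: €1652 − €1652 = €0.
Claim 2 (€211): fully absorbed by the deductible. Member pays €211; OOP now €1863. Insurer: €211 − €211 = €0.
Claim 3 (€12550): €537 to deductible, leaving €12013; 50% of €12013 = €6006.50. Member owes €6543.50 (running OOP €8406.50). Plan pays €12550 − €6543.50 = €6006.50.
Claim 4 (€2633): deductible already satisfied, so member's share is 50% × €2633 = €1316.50. That would push OOP to €9723, over the €8800 cap, so member pays €8800 − €8406.50 = €393.50. Plan pays €2633 − €393.50 = €2239.50.

€2239.50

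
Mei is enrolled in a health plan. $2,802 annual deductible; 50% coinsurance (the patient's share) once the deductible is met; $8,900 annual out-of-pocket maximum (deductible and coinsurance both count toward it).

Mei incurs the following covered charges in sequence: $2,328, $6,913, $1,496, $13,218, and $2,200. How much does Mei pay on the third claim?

Claim 1 ($2,328): all of it applies to the deductible. Patient owes $2,328 (running OOP $2,328).
Claim 2 ($6,913): $474 finishes the deductible; $6,439 goes to coinsurance; patient's 50% is $3,219.50. Patient pays $3,693.50; OOP now $6,021.50.
Claim 3 ($1,496): deductible already satisfied, so patient's share is 50% × $1,496 = $748. Cost to patient: $748. OOP to date $6,769.50.

$748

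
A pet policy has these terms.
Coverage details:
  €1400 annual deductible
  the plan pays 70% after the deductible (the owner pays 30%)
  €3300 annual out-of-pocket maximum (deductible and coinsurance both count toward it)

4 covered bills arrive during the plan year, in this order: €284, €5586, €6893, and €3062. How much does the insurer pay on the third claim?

€6334

#1 (€284): all of it applies to the deductible. Owner pays €284; OOP now €284. Plan pays €284 − €284 = €0.
#2 (€5586): €1116 finishes the deductible; €4470 goes to coinsurance; coinsurance €4470 × 30% = €1341. Owner owes €2457 (running OOP €2741). Insurer: €5586 − €2457 = €3129.
#3 (€6893): 30% coinsurance on €6893 = €2067.90. That would push OOP to €4808.90, over the €3300 cap, so owner pays €3300 − €2741 = €559. Plan pays €6893 − €559 = €6334.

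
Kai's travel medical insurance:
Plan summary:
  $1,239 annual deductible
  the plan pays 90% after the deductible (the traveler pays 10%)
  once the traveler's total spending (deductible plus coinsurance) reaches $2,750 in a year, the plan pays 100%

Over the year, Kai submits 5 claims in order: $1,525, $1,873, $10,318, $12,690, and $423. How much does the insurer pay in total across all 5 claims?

#1 ($1,525): $1,239 finishes the deductible; $286 goes to coinsurance; 10% of $286 = $28.60. Traveler owes $1,267.60 (running OOP $1,267.60). Insurer: $1,525 − $1,267.60 = $257.40.
#2 ($1,873): 10% coinsurance on $1,873 = $187.30. Cost to traveler: $187.30. OOP to date $1,454.90. Plan pays $1,873 − $187.30 = $1,685.70.
#3 ($10,318): deductible met; 10% of $10,318 = $1,031.80. Traveler owes $1,031.80 (running OOP $2,486.70). Insurer: $10,318 − $1,031.80 = $9,286.20.
#4 ($12,690): 10% coinsurance on $12,690 = $1,269. OOP would hit $3,755.70 > $2,750, so the cap limits the traveler to $2,750 − $2,486.70 = $263.30. Plan pays $12,690 − $263.30 = $12,426.70.
#5 ($423): 10% coinsurance on $423 = $42.30. That would push OOP to $2,792.30, over the $2,750 cap, so traveler pays $2,750 − $2,750 = $0. Insurer: $423 − $0 = $423.
Insurer total: $257.40 + $1,685.70 + $9,286.20 + $12,426.70 + $423 = $24,079.

$24,079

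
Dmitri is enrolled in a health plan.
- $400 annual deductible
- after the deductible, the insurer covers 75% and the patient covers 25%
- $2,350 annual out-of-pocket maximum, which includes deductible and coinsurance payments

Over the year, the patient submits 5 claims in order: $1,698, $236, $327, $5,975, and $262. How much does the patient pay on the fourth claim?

$1,484.75

Bill 1, $1,698: $400 finishes the deductible; $1,298 goes to coinsurance; 25% of $1,298 = $324.50. Patient pays $724.50; OOP now $724.50.
Bill 2, $236: 25% coinsurance on $236 = $59. Patient owes $59 (running OOP $783.50).
Bill 3, $327: deductible met; 25% of $327 = $81.75. Patient pays $81.75; OOP now $865.25.
Bill 4, $5,975: deductible already satisfied, so patient's share is 25% × $5,975 = $1,493.75. OOP would hit $2,359 > $2,350, so the cap limits the patient to $2,350 − $865.25 = $1,484.75.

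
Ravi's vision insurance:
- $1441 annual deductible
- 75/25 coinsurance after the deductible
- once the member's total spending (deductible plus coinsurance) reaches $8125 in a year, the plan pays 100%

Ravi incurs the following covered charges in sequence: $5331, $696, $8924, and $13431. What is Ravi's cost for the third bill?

$2231

Bill 1, $5331: deductible takes $1441, $3890 remains; coinsurance $3890 × 25% = $972.50. Cost to member: $2413.50. OOP to date $2413.50.
Bill 2, $696: deductible met; 25% of $696 = $174. Cost to member: $174. OOP to date $2587.50.
Bill 3, $8924: deductible already satisfied, so member's share is 25% × $8924 = $2231. Cost to member: $2231. OOP to date $4818.50.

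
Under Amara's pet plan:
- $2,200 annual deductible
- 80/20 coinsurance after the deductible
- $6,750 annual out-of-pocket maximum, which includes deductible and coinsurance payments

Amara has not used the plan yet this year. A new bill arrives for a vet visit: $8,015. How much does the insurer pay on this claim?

$4,652

Deductible not yet touched, so the first $2,200 of the bill goes to the deductible.
That leaves $8,015 − $2,200 = $5,815 for coinsurance.
20% of $5,815 = $1,163 falls to the owner.
So the owner owes $2,200 + $1,163 = $3,363 before any cap.
Year-to-date out-of-pocket becomes $0 + $3,363 = $3,363, still under the $6,750 maximum, so no cap applies.
The plan picks up $8,015 − $3,363 = $4,652.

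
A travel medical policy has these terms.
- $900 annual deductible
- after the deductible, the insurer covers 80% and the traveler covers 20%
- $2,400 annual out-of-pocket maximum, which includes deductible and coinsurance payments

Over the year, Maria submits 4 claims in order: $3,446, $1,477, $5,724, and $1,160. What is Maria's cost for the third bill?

#1 ($3,446): deductible takes $900, $2,546 remains; 20% of $2,546 = $509.20. Traveler pays $1,409.20; OOP now $1,409.20.
#2 ($1,477): 20% coinsurance on $1,477 = $295.40. Traveler owes $295.40 (running OOP $1,704.60).
#3 ($5,724): deductible met; 20% of $5,724 = $1,144.80. That would push OOP to $2,849.40, over the $2,400 cap, so traveler pays $2,400 − $1,704.60 = $695.40.

$695.40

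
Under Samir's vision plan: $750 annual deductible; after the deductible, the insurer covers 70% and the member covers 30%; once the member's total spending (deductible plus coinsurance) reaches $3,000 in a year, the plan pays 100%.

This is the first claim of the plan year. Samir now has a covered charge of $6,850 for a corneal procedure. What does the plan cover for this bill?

The full $750 deductible is still open; $750 of this bill applies to it.
The remaining $6,100 (= $6,850 − $750) moves to coinsurance.
Coinsurance: $6,100 × 30% = $1,830.
That puts the member's cost at $750 + $1,830 = $2,580 before any cap.
Year-to-date out-of-pocket becomes $0 + $2,580 = $2,580, still under the $3,000 maximum, so no cap applies.
The plan picks up $6,850 − $2,580 = $4,270.

$4,270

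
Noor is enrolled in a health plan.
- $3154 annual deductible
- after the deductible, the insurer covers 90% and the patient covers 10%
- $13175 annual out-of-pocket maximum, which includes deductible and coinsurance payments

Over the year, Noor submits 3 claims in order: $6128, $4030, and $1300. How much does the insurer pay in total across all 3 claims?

Claim 1 ($6128): $3154 finishes the deductible; $2974 goes to coinsurance; 10% of $2974 = $297.40. Patient owes $3451.40 (running OOP $3451.40). Plan pays $6128 − $3451.40 = $2676.60.
Claim 2 ($4030): 10% coinsurance on $4030 = $403. Patient pays $403; OOP now $3854.40. Insurer: $4030 − $403 = $3627.
Claim 3 ($1300): 10% coinsurance on $1300 = $130. Cost to patient: $130. OOP to date $3984.40. Plan pays $1300 − $130 = $1170.
Insurer total = bills − patient's total = $11458 − $3984.40 = $7473.60.

$7473.60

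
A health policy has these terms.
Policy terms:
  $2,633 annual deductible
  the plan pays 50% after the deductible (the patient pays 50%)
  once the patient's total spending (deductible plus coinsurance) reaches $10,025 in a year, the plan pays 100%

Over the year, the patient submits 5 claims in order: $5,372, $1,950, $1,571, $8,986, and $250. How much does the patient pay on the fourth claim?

#1 ($5,372): deductible takes $2,633, $2,739 remains; patient's 50% is $1,369.50. Patient owes $4,002.50 (running OOP $4,002.50).
#2 ($1,950): 50% coinsurance on $1,950 = $975. Patient pays $975; OOP now $4,977.50.
#3 ($1,571): deductible met; 50% of $1,571 = $785.50. Patient owes $785.50 (running OOP $5,763).
#4 ($8,986): deductible already satisfied, so patient's share is 50% × $8,986 = $4,493. OOP would hit $10,256 > $10,025, so the cap limits the patient to $10,025 − $5,763 = $4,262.

$4,262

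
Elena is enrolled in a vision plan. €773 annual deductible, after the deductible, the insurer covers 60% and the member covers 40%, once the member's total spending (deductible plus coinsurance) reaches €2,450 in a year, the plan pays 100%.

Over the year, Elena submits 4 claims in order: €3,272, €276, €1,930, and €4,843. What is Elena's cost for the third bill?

Claim 1 (€3,272): €773 finishes the deductible; €2,499 goes to coinsurance; member's 40% is €999.60. Member pays €1,772.60; OOP now €1,772.60.
Claim 2 (€276): deductible met; 40% of €276 = €110.40. Member pays €110.40; OOP now €1,883.
Claim 3 (€1,930): deductible already satisfied, so member's share is 40% × €1,930 = €772. That would push OOP to €2,655, over the €2,450 cap, so member pays €2,450 − €1,883 = €567.

€567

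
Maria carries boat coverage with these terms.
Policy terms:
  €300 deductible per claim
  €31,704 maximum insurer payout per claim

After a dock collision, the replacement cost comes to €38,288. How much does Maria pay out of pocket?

Less the €300 deductible: €38,288 − €300 = €37,988.
The €31,704 per-incident cap binds; insurer pays €31,704.
The owner bears the rest of the original loss: €38,288 − €31,704 = €6,584.

€6,584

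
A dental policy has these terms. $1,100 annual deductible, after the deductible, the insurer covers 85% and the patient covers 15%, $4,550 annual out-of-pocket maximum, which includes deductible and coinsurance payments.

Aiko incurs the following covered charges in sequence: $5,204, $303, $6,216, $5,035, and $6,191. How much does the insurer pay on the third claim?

$5,283.60

Claim 1 ($5,204): $1,100 finishes the deductible; $4,104 goes to coinsurance; 15% of $4,104 = $615.60. Patient owes $1,715.60 (running OOP $1,715.60). Insurer: $5,204 − $1,715.60 = $3,488.40.
Claim 2 ($303): 15% coinsurance on $303 = $45.45. Cost to patient: $45.45. OOP to date $1,761.05. Plan pays $303 − $45.45 = $257.55.
Claim 3 ($6,216): 15% coinsurance on $6,216 = $932.40. Patient pays $932.40; OOP now $2,693.45. Plan pays $6,216 − $932.40 = $5,283.60.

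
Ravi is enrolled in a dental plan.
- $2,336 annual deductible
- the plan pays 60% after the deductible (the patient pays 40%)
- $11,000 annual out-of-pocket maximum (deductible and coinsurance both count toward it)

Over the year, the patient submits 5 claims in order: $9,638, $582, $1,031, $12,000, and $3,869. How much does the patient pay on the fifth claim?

Claim 1 ($9,638): $2,336 to deductible, leaving $7,302; patient's 40% is $2,920.80. Patient pays $5,256.80; OOP now $5,256.80.
Claim 2 ($582): deductible already satisfied, so patient's share is 40% × $582 = $232.80. Patient pays $232.80; OOP now $5,489.60.
Claim 3 ($1,031): 40% coinsurance on $1,031 = $412.40. Patient owes $412.40 (running OOP $5,902).
Claim 4 ($12,000): 40% coinsurance on $12,000 = $4,800. Patient pays $4,800; OOP now $10,702.
Claim 5 ($3,869): deductible already satisfied, so patient's share is 40% × $3,869 = $1,547.60. OOP would hit $12,249.60 > $11,000, so the cap limits the patient to $11,000 − $10,702 = $298.

$298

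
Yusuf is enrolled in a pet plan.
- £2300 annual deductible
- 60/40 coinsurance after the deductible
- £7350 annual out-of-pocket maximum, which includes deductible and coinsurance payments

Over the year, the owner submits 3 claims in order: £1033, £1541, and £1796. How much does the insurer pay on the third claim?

#1 (£1033): fully absorbed by the deductible. Cost to owner: £1033. OOP to date £1033. Plan pays £1033 − £1033 = £0.
#2 (£1541): £1267 finishes the deductible; £274 goes to coinsurance; coinsurance £274 × 40% = £109.60. Owner owes £1376.60 (running OOP £2409.60). Insurer: £1541 − £1376.60 = £164.40.
#3 (£1796): deductible met; 40% of £1796 = £718.40. Owner pays £718.40; OOP now £3128. Insurer: £1796 − £718.40 = £1077.60.

£1077.60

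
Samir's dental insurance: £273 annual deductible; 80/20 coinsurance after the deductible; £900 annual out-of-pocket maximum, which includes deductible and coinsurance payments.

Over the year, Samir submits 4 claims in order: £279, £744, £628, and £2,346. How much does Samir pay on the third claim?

£125.60

Claim 1 (£279): deductible takes £273, £6 remains; patient's 20% is £1.20. Patient owes £274.20 (running OOP £274.20).
Claim 2 (£744): deductible already satisfied, so patient's share is 20% × £744 = £148.80. Cost to patient: £148.80. OOP to date £423.
Claim 3 (£628): deductible met; 20% of £628 = £125.60. Patient pays £125.60; OOP now £548.60.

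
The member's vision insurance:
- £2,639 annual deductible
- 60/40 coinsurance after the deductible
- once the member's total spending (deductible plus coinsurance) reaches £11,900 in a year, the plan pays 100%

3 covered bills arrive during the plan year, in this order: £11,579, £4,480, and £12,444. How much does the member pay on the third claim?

£3,893

Bill 1, £11,579: deductible takes £2,639, £8,940 remains; 40% of £8,940 = £3,576. Member owes £6,215 (running OOP £6,215).
Bill 2, £4,480: deductible already satisfied, so member's share is 40% × £4,480 = £1,792. Member owes £1,792 (running OOP £8,007).
Bill 3, £12,444: deductible met; 40% of £12,444 = £4,977.60. OOP would hit £12,984.60 > £11,900, so the cap limits the member to £11,900 − £8,007 = £3,893.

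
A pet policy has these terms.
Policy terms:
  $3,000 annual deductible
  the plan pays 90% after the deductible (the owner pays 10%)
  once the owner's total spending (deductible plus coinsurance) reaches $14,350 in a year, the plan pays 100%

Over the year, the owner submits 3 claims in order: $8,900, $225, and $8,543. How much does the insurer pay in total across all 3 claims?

Claim 1 — $8,900: deductible takes $3,000, $5,900 remains; owner's 10% is $590. Owner owes $3,590 (running OOP $3,590). Insurer: $8,900 − $3,590 = $5,310.
Claim 2 — $225: deductible met; 10% of $225 = $22.50. Owner pays $22.50; OOP now $3,612.50. Insurer: $225 − $22.50 = $202.50.
Claim 3 — $8,543: deductible already satisfied, so owner's share is 10% × $8,543 = $854.30. Owner owes $854.30 (running OOP $4,466.80). Insurer: $8,543 − $854.30 = $7,688.70.
Insurer total: $5,310 + $202.50 + $7,688.70 = $13,201.20.

$13,201.20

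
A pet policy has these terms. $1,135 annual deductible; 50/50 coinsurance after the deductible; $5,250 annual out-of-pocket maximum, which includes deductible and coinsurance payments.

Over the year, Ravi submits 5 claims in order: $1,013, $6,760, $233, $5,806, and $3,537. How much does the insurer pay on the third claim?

Claim 1 — $1,013: entire amount goes to the deductible. Owner pays $1,013; OOP now $1,013. Insurer: $1,013 − $1,013 = $0.
Claim 2 — $6,760: deductible takes $122, $6,638 remains; owner's 50% is $3,319. Cost to owner: $3,441. OOP to date $4,454. Insurer: $6,760 − $3,441 = $3,319.
Claim 3 — $233: deductible already satisfied, so owner's share is 50% × $233 = $116.50. Owner owes $116.50 (running OOP $4,570.50). Plan pays $233 − $116.50 = $116.50.

$116.50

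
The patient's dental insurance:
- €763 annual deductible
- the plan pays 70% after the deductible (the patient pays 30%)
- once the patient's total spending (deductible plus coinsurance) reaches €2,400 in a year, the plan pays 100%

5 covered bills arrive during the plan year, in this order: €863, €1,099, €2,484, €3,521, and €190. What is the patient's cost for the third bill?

Bill 1, €863: €763 finishes the deductible; €100 goes to coinsurance; 30% of €100 = €30. Patient owes €793 (running OOP €793).
Bill 2, €1,099: deductible met; 30% of €1,099 = €329.70. Patient pays €329.70; OOP now €1,122.70.
Bill 3, €2,484: deductible met; 30% of €2,484 = €745.20. Patient owes €745.20 (running OOP €1,867.90).

€745.20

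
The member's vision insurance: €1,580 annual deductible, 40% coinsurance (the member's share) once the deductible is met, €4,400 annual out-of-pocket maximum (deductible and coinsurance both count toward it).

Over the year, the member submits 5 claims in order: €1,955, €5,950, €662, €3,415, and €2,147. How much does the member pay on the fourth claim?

€25.20

Claim 1 (€1,955): €1,580 finishes the deductible; €375 goes to coinsurance; member's 40% is €150. Member owes €1,730 (running OOP €1,730).
Claim 2 (€5,950): deductible met; 40% of €5,950 = €2,380. Member pays €2,380; OOP now €4,110.
Claim 3 (€662): 40% coinsurance on €662 = €264.80. Member owes €264.80 (running OOP €4,374.80).
Claim 4 (€3,415): 40% coinsurance on €3,415 = €1,366. OOP would hit €5,740.80 > €4,400, so the cap limits the member to €4,400 − €4,374.80 = €25.20.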